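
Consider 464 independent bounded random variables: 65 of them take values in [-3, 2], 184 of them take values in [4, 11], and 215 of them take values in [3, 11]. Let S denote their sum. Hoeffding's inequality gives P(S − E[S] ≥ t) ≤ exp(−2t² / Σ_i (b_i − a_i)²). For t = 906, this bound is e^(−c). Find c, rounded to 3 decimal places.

Σ(b_i − a_i)² = 65·5² + 184·7² + 215·8² = 24401.
c = 2t² / 24401 = 2·906² / 24401 = 67.2789.

67.279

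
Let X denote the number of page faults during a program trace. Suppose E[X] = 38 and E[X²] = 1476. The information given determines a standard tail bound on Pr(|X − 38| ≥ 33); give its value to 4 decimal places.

The first two moments determine the variance, so Chebyshev's inequality is the sharpest standard bound available.
Var(X) = E[X²] − (E[X])² = 1476 − 1444 = 32.
Chebyshev's inequality: Pr(|X − μ| ≥ t) ≤ Var(X)/t² = 32/1089 = 0.0294.

0.0294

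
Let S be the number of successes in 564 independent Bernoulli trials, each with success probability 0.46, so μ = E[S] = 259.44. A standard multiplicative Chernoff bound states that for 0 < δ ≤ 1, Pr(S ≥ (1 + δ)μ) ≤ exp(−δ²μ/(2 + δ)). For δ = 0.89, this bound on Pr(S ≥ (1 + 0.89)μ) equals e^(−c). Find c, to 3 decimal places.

c = δ²μ/(2 + δ) = 0.89²·259.44/(2 + 0.89) = 71.1081.

71.108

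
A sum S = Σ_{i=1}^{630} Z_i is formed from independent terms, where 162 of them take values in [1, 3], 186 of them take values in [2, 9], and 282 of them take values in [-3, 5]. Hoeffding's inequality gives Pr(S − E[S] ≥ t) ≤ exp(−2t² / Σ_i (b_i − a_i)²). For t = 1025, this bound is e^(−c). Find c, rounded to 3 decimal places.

75.557

Σ(b_i − a_i)² = 162·2² + 186·7² + 282·8² = 27810.
c = 2t² / 27810 = 2·1025² / 27810 = 75.5574.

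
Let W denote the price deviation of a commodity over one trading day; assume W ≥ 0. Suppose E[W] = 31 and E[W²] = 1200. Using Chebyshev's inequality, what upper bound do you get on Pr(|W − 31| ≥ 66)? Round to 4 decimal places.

Var(W) = E[W²] − (E[W])² = 1200 − 961 = 239.
Chebyshev's inequality: Pr(|W − μ| ≥ t) ≤ Var(W)/t² = 239/4356 = 0.0549.

0.0549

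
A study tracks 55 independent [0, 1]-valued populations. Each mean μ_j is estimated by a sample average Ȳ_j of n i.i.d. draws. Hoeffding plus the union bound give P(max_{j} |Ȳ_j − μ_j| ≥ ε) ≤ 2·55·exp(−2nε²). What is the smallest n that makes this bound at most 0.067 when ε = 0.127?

230

Need 2·55·exp(−2nε²) ≤ 0.067, i.e. exp(−2nε²) ≤ 0.067/110.
So 2nε² ≥ ln(110/0.067) = 7.403543.
Hence n ≥ 7.403543/(2·0.127²) = 229.510.
The smallest integer n is 230.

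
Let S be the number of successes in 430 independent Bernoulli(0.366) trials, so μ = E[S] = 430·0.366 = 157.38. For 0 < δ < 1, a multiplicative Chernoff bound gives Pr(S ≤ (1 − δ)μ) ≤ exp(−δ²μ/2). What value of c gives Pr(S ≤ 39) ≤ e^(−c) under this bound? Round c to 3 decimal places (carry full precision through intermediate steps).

44.522

Write 39 = (1 − δ)μ, so δ = 1 − 39/157.38 = 0.7521921…
Then the exponent is δ²μ/2 = (μ − 39)²/(2μ) = 44.522253.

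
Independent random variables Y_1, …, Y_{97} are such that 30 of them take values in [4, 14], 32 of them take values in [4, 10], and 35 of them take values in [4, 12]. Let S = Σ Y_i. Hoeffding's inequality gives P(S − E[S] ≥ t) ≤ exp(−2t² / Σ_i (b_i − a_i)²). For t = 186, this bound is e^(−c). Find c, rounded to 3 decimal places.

Σ(b_i − a_i)² = 30·10² + 32·6² + 35·8² = 6392.
c = 2t² / 6392 = 2·186² / 6392 = 10.8248.

10.825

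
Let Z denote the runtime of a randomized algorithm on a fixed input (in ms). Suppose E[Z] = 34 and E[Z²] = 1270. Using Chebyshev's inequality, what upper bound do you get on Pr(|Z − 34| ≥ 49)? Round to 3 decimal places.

0.047

Var(Z) = E[Z²] − (E[Z])² = 1270 − 1156 = 114.
Chebyshev's inequality: Pr(|Z − μ| ≥ t) ≤ Var(Z)/t² = 114/2401 = 0.0475.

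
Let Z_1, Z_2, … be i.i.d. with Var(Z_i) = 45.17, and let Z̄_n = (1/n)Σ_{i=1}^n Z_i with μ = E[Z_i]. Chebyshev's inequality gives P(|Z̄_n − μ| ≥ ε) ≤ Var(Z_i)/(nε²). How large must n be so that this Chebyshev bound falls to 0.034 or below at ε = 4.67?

Require 45.17/(n·4.67²) ≤ 0.034, i.e. n ≥ 45.17/(0.034·4.67²) = 60.917.
The smallest integer n is 61.

61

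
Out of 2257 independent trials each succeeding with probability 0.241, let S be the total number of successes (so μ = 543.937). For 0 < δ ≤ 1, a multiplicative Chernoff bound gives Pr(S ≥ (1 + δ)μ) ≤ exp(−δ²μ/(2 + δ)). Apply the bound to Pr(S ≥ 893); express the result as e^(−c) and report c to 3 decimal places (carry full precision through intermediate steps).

84.795

Write 893 = (1 + δ)μ, so δ = 893/543.937 − 1 = 0.6417342…
Then the exponent is δ²μ/(2 + δ) = (893 − μ)² / (μ·(2 + δ)) = 84.794934.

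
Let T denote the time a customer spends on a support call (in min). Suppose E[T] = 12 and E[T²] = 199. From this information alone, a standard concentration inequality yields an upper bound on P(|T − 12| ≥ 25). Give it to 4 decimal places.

The first two moments determine the variance, so Chebyshev's inequality is the sharpest standard bound available.
Var(T) = E[T²] − (E[T])² = 199 − 144 = 55.
Chebyshev's inequality: P(|T − μ| ≥ t) ≤ Var(T)/t² = 55/625 = 0.0880.

0.0880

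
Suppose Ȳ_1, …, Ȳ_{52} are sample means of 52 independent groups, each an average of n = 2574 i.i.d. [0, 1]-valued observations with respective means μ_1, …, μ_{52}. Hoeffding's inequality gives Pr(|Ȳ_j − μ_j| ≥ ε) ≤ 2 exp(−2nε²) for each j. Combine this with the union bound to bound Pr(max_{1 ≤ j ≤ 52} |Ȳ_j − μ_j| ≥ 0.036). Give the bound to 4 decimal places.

Per-experiment Hoeffding bound: 2·exp(−2·2574·0.036²) = 2·exp(−6.67181) = 0.0025322.
Union bound over 52 events: 52·0.0025322 = 0.13168.

0.1317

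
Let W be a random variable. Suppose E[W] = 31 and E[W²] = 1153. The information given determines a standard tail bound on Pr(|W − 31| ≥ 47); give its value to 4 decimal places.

The first two moments determine the variance, so Chebyshev's inequality is the sharpest standard bound available.
Var(W) = E[W²] − (E[W])² = 1153 − 961 = 192.
Chebyshev's inequality: Pr(|W − μ| ≥ t) ≤ Var(W)/t² = 192/2209 = 0.0869.

0.0869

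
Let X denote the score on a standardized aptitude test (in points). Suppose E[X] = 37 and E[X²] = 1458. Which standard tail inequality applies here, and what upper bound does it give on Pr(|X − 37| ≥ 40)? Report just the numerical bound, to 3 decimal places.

The first two moments determine the variance, so Chebyshev's inequality is the sharpest standard bound available.
Var(X) = E[X²] − (E[X])² = 1458 − 1369 = 89.
Chebyshev's inequality: Pr(|X − μ| ≥ t) ≤ Var(X)/t² = 89/1600 = 0.0556.

0.056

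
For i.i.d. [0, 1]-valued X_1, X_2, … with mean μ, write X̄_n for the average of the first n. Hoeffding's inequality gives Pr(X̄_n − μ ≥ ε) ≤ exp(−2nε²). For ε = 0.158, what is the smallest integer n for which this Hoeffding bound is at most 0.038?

66

Require exp(−2nε²) ≤ 0.038, i.e. 2nε² ≥ ln(1/0.038) = 3.270169.
So n ≥ 3.270169 / (2·0.158²) = 65.498.
The smallest integer n is 66.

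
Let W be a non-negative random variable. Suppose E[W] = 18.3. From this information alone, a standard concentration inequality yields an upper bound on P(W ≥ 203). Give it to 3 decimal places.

Only the mean of a non-negative variable is known, so Markov's inequality is the applicable tail bound.
Markov's inequality: for a non-negative random variable, P(W ≥ a) ≤ E[W]/a.
Here E[W] = 18.3 and a = 203, so the bound is 18.3/203 = 0.0901.

0.090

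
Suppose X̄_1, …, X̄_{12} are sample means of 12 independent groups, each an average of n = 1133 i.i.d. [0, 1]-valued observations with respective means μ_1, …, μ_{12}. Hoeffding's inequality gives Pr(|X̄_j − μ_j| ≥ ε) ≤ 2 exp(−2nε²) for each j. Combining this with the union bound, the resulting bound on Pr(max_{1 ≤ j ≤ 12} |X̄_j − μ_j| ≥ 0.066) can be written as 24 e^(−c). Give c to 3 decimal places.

Union bound over the 12 events: Pr(max_{1 ≤ j ≤ 12} |X̄_j − μ_j| ≥ 0.066) ≤ 12·2·exp(−2nε²) = 24 exp(−2·1133·0.066²).
So c = 2·1133·0.066² = 9.8707.

9.871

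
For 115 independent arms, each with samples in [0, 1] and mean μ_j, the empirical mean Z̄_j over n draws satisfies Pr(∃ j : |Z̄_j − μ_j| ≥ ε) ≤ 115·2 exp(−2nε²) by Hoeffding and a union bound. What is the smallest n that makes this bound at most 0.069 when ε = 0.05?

1623

Need 2·115·exp(−2nε²) ≤ 0.069, i.e. exp(−2nε²) ≤ 0.069/230.
So 2nε² ≥ ln(230/0.069) = 8.111728.
Hence n ≥ 8.111728/(2·0.05²) = 1622.346.
The smallest integer n is 1623.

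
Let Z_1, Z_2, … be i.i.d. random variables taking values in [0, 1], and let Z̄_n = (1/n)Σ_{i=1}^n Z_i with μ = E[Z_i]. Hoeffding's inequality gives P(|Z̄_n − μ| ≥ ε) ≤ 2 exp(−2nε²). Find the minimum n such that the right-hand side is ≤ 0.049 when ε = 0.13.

Require 2·exp(−2nε²) ≤ 0.049, i.e. 2nε² ≥ ln(2/0.049) = 3.709082.
So n ≥ 3.709082 / (2·0.13²) = 109.736.
The smallest integer n is 110.

110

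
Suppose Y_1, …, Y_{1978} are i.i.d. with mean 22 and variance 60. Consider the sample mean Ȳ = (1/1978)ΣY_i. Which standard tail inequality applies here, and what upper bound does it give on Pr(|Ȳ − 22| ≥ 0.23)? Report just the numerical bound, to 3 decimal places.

0.573

With mean and variance of each term known, Chebyshev's inequality bounds the deviation of the sum (or sample mean).
Var(Ȳ) = Var(Y_i)/n = 60/1978 = 0.030334.
Chebyshev: Pr(|Ȳ − 22| ≥ 0.23) ≤ Var(Ȳ)/(0.23)² = 60/(1978·0.23²) = 0.5734.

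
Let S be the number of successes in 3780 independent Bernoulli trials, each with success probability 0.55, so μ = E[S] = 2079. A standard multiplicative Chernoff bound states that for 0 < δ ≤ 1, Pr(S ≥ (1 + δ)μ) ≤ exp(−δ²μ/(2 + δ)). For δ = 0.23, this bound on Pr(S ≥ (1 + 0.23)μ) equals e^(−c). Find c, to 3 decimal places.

49.318

c = δ²μ/(2 + δ) = 0.23²·2079/(2 + 0.23) = 49.3180.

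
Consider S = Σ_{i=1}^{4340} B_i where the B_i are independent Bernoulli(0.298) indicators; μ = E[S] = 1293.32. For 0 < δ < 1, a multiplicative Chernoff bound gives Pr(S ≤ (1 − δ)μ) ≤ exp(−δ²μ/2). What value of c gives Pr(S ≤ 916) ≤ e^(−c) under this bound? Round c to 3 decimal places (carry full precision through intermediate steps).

55.041

Write 916 = (1 − δ)μ, so δ = 1 − 916/1293.32 = 0.2917453…
Then the exponent is δ²μ/2 = (μ − 916)²/(2μ) = 55.040664.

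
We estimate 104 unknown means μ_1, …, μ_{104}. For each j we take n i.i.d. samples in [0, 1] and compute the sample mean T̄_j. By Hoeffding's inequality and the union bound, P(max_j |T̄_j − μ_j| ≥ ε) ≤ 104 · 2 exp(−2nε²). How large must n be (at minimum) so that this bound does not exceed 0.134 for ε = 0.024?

6378

Need 2·104·exp(−2nε²) ≤ 0.134, i.e. exp(−2nε²) ≤ 0.134/208.
So 2nε² ≥ ln(208/0.134) = 7.347454.
Hence n ≥ 7.347454/(2·0.024²) = 6377.998.
The smallest integer n is 6378.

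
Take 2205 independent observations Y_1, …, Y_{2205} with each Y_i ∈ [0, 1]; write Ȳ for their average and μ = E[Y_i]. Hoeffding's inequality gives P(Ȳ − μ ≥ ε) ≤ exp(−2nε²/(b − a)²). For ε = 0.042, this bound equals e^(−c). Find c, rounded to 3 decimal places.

c = 2nε²/(b − a)² = 2·2205·0.042² / 1² = 7.7792.

7.779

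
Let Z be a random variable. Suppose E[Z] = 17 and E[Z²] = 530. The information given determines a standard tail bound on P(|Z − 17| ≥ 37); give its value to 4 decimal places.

0.1760

The first two moments determine the variance, so Chebyshev's inequality is the sharpest standard bound available.
Var(Z) = E[Z²] − (E[Z])² = 530 − 289 = 241.
Chebyshev's inequality: P(|Z − μ| ≥ t) ≤ Var(Z)/t² = 241/1369 = 0.1760.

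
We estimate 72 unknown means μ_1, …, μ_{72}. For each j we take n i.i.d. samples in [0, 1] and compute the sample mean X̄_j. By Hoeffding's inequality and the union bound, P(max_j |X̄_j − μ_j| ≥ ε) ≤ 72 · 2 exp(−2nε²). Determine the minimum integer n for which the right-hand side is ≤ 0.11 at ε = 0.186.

104

Need 2·72·exp(−2nε²) ≤ 0.11, i.e. exp(−2nε²) ≤ 0.11/144.
So 2nε² ≥ ln(144/0.11) = 7.177088.
Hence n ≥ 7.177088/(2·0.186²) = 103.727.
The smallest integer n is 104.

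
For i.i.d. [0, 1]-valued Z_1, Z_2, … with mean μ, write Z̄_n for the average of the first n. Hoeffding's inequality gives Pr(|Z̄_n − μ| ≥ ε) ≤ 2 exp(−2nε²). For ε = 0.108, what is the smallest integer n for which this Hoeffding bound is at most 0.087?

135

Require 2·exp(−2nε²) ≤ 0.087, i.e. 2nε² ≥ ln(2/0.087) = 3.134994.
So n ≥ 3.134994 / (2·0.108²) = 134.388.
The smallest integer n is 135.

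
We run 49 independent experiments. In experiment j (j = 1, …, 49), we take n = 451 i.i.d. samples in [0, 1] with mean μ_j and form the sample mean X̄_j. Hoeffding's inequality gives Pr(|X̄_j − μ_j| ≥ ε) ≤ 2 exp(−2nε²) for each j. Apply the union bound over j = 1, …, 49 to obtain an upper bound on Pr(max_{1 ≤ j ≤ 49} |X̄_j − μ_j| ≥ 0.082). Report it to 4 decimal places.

Per-experiment Hoeffding bound: 2·exp(−2·451·0.082²) = 2·exp(−6.06505) = 0.0046453.
Union bound over 49 events: 49·0.0046453 = 0.22762.

0.2276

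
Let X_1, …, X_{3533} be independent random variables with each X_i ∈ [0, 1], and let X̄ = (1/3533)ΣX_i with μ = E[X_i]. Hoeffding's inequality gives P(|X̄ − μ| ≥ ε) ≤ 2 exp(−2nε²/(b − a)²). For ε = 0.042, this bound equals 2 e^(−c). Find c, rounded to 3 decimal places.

12.464

c = 2nε²/(b − a)² = 2·3533·0.042² / 1² = 12.4644.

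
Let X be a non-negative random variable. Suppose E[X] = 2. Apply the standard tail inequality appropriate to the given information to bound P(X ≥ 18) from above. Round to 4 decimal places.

0.1111

Only the mean of a non-negative variable is known, so Markov's inequality is the applicable tail bound.
Markov's inequality: for a non-negative random variable, P(X ≥ a) ≤ E[X]/a.
Here E[X] = 2 and a = 18, so the bound is 2/18 = 0.1111.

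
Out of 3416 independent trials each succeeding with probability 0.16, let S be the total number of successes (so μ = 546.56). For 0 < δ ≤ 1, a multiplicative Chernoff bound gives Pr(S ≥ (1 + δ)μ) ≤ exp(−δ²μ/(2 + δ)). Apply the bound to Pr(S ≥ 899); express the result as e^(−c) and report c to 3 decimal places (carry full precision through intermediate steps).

Write 899 = (1 + δ)μ, so δ = 899/546.56 − 1 = 0.6448331…
Then the exponent is δ²μ/(2 + δ) = (899 − μ)² / (μ·(2 + δ)) = 85.927913.

85.928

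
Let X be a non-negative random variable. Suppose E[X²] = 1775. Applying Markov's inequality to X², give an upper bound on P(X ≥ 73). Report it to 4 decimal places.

0.3331

Since X ≥ 0, the event {X ≥ 73} is the same as {X² ≥ 5329}.
Markov's inequality applied to X² gives P(X² ≥ 5329) ≤ E[X²]/5329 = 1775/5329 = 0.3331.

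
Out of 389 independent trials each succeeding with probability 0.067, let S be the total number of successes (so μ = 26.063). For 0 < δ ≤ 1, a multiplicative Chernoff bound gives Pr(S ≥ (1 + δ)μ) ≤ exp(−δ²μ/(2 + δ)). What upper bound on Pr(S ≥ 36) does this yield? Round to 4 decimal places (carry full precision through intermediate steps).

0.2037

Write 36 = (1 + δ)μ, so δ = 36/26.063 − 1 = 0.3812685…
Then the exponent is δ²μ/(2 + δ) = (36 − μ)² / (μ·(2 + δ)) = 1.591028.
Bound = exp(−1.591028) = 0.20372.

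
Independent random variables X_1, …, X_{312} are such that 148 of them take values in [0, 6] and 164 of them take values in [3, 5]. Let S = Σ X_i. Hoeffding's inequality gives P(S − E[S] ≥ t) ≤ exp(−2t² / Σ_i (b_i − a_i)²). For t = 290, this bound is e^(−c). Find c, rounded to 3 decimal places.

Σ(b_i − a_i)² = 148·6² + 164·2² = 5984.
c = 2t² / 5984 = 2·290² / 5984 = 28.1083.

28.108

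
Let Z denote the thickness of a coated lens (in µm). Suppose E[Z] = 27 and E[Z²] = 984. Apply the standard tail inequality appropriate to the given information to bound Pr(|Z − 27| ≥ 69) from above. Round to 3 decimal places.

The first two moments determine the variance, so Chebyshev's inequality is the sharpest standard bound available.
Var(Z) = E[Z²] − (E[Z])² = 984 − 729 = 255.
Chebyshev's inequality: Pr(|Z − μ| ≥ t) ≤ Var(Z)/t² = 255/4761 = 0.0536.

0.054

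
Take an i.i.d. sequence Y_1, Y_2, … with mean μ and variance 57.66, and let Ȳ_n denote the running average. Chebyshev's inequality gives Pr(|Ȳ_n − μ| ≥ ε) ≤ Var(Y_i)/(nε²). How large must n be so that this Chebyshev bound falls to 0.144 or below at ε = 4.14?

24

Require 57.66/(n·4.14²) ≤ 0.144, i.e. n ≥ 57.66/(0.144·4.14²) = 23.362.
The smallest integer n is 24.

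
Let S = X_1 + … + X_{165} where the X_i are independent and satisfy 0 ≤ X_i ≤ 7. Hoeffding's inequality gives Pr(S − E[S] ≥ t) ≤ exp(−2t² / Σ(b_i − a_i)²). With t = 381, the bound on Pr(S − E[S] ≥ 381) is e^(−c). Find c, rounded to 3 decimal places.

35.909

Σ(b_i − a_i)² = 165·(7)² = 8085.
c = 2t²/8085 = 2·381²/8085 = 35.9087.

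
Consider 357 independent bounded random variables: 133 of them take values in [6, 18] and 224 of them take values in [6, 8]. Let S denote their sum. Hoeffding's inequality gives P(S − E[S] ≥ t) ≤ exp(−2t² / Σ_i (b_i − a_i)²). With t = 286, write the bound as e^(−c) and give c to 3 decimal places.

8.160

Σ(b_i − a_i)² = 133·12² + 224·2² = 20048.
c = 2t² / 20048 = 2·286² / 20048 = 8.1600.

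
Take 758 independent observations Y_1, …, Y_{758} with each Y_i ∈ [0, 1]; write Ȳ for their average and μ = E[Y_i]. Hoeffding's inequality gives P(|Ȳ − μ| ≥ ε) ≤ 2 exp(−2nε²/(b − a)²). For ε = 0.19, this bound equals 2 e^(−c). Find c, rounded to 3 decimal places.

c = 2nε²/(b − a)² = 2·758·0.19² / 1² = 54.7276.

54.728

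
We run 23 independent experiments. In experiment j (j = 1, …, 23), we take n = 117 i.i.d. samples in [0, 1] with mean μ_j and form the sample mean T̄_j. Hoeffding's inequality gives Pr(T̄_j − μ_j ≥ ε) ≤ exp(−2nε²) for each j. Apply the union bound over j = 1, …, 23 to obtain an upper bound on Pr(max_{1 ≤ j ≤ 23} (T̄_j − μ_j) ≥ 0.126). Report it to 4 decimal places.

0.5602

Per-experiment Hoeffding bound: exp(−2·117·0.126²) = exp(−3.71498) = 0.024356.
Union bound over 23 events: 23·0.024356 = 0.56018.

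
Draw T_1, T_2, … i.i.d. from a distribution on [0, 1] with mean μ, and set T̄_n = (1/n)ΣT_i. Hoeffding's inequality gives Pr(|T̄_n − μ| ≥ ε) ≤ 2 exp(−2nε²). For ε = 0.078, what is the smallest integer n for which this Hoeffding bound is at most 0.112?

Require 2·exp(−2nε²) ≤ 0.112, i.e. 2nε² ≥ ln(2/0.112) = 2.882404.
So n ≥ 2.882404 / (2·0.078²) = 236.884.
The smallest integer n is 237.

237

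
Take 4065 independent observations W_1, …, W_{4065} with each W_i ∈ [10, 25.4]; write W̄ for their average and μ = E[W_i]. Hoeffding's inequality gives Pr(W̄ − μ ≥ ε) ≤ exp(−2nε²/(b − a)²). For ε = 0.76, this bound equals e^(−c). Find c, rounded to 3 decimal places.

c = 2nε²/(b − a)² = 2·4065·0.76² / 15.4² = 19.8005.

19.801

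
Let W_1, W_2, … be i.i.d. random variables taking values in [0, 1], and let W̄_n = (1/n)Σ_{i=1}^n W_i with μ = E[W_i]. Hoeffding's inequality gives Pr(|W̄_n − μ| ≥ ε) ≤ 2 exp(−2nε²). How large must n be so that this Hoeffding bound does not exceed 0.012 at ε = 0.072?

494

Require 2·exp(−2nε²) ≤ 0.012, i.e. 2nε² ≥ ln(2/0.012) = 5.115996.
So n ≥ 5.115996 / (2·0.072²) = 493.441.
The smallest integer n is 494.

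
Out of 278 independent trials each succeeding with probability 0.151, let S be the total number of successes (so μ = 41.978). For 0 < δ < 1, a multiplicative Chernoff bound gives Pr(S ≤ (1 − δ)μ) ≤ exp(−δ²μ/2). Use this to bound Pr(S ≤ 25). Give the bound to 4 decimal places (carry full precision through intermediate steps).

0.0323

Write 25 = (1 − δ)μ, so δ = 1 − 25/41.978 = 0.4044499…
Then the exponent is δ²μ/2 = (μ − 25)²/(2μ) = 3.433376.
Bound = exp(−3.433376) = 0.03228.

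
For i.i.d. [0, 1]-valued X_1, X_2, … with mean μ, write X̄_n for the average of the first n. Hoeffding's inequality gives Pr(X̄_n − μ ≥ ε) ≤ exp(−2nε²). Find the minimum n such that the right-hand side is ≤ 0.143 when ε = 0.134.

55

Require exp(−2nε²) ≤ 0.143, i.e. 2nε² ≥ ln(1/0.143) = 1.944911.
So n ≥ 1.944911 / (2·0.134²) = 54.158.
The smallest integer n is 55.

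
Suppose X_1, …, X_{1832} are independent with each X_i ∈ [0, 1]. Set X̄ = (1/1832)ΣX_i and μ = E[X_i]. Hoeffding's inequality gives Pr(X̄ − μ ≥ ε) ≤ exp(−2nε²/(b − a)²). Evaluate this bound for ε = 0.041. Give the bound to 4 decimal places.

0.0021

Exponent: 2nε²/(b − a)² = 2·1832·0.041² / 1² = 6.15918.
Bound = exp(−6.15918) = 0.00211.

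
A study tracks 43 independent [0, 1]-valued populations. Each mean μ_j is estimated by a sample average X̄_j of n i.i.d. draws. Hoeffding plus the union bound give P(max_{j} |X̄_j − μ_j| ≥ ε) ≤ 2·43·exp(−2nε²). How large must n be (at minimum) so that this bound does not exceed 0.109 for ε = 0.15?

Need 2·43·exp(−2nε²) ≤ 0.109, i.e. exp(−2nε²) ≤ 0.109/86.
So 2nε² ≥ ln(86/0.109) = 6.670755.
Hence n ≥ 6.670755/(2·0.15²) = 148.239.
The smallest integer n is 149.

149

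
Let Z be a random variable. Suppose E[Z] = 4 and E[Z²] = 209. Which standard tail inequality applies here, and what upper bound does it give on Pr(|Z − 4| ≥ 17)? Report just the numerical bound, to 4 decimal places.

The first two moments determine the variance, so Chebyshev's inequality is the sharpest standard bound available.
Var(Z) = E[Z²] − (E[Z])² = 209 − 16 = 193.
Chebyshev's inequality: Pr(|Z − μ| ≥ t) ≤ Var(Z)/t² = 193/289 = 0.6678.

0.6678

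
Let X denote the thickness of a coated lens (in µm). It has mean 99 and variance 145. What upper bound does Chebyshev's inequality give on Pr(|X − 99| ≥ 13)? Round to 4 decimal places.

0.8580

Chebyshev: Pr(|X − μ| ≥ t) ≤ Var(X)/t².
Bound = 145 / 169 = 0.8580.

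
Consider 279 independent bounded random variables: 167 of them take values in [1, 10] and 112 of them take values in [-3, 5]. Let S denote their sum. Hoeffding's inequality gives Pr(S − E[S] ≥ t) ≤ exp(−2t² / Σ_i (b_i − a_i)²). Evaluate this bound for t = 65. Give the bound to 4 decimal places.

Σ(b_i − a_i)² = 167·9² + 112·8² = 20695.
Exponent = 2·65² / 20695 = 0.40831.
Bound = exp(−0.40831) = 0.66477.

0.6648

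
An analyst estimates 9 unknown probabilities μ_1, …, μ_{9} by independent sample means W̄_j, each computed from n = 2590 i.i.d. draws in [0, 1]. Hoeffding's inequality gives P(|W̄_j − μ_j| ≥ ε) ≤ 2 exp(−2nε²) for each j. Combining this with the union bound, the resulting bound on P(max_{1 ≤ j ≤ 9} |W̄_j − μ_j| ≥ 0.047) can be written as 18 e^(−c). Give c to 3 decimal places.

Union bound over the 9 events: P(max_{1 ≤ j ≤ 9} |W̄_j − μ_j| ≥ 0.047) ≤ 9·2·exp(−2nε²) = 18 exp(−2·2590·0.047²).
So c = 2·2590·0.047² = 11.4426.

11.443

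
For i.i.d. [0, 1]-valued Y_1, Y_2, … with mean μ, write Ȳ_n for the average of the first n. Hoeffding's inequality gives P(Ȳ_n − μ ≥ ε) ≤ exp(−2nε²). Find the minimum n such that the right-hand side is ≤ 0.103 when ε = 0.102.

Require exp(−2nε²) ≤ 0.103, i.e. 2nε² ≥ ln(1/0.103) = 2.273026.
So n ≥ 2.273026 / (2·0.102²) = 109.238.
The smallest integer n is 110.

110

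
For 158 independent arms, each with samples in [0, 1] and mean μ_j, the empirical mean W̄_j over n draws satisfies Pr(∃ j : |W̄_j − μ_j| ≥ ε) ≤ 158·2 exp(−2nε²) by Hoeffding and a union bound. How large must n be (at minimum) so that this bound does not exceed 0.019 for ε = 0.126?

307

Need 2·158·exp(−2nε²) ≤ 0.019, i.e. exp(−2nε²) ≤ 0.019/316.
So 2nε² ≥ ln(316/0.019) = 9.719059.
Hence n ≥ 9.719059/(2·0.126²) = 306.093.
The smallest integer n is 307.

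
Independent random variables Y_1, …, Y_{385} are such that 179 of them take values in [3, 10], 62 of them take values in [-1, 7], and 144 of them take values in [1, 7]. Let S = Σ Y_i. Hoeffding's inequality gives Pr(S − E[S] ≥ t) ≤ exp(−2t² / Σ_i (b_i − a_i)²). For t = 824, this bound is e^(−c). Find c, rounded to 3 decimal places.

75.766

Σ(b_i − a_i)² = 179·7² + 62·8² + 144·6² = 17923.
c = 2t² / 17923 = 2·824² / 17923 = 75.7659.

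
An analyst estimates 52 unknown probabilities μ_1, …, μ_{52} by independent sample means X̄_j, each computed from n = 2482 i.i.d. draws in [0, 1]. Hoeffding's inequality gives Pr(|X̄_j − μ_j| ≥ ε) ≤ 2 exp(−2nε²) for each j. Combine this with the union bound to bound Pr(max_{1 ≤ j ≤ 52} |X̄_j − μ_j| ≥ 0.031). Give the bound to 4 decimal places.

0.8816

Per-experiment Hoeffding bound: 2·exp(−2·2482·0.031²) = 2·exp(−4.77040) = 0.016954.
Union bound over 52 events: 52·0.016954 = 0.88160.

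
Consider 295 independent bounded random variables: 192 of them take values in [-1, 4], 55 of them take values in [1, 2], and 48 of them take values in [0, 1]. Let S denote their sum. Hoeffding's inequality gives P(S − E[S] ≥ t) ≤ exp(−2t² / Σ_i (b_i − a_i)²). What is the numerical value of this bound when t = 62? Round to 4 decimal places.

0.2085

Σ(b_i − a_i)² = 192·5² + 55·1² + 48·1² = 4903.
Exponent = 2·62² / 4903 = 1.56802.
Bound = exp(−1.56802) = 0.20846.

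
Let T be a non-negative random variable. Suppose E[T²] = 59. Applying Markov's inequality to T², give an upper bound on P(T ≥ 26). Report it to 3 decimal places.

Since T ≥ 0, the event {T ≥ 26} is the same as {T² ≥ 676}.
Markov's inequality applied to T² gives P(T² ≥ 676) ≤ E[T²]/676 = 59/676 = 0.0873.

0.087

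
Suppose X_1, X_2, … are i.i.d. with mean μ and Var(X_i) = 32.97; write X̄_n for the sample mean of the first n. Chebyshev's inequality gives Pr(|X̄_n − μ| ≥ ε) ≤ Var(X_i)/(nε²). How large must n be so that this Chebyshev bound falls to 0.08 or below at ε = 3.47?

Require 32.97/(n·3.47²) ≤ 0.08, i.e. n ≥ 32.97/(0.08·3.47²) = 34.227.
The smallest integer n is 35.

35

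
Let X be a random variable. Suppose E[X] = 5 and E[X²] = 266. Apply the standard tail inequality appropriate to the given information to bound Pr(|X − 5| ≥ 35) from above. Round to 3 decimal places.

The first two moments determine the variance, so Chebyshev's inequality is the sharpest standard bound available.
Var(X) = E[X²] − (E[X])² = 266 − 25 = 241.
Chebyshev's inequality: Pr(|X − μ| ≥ t) ≤ Var(X)/t² = 241/1225 = 0.1967.

0.197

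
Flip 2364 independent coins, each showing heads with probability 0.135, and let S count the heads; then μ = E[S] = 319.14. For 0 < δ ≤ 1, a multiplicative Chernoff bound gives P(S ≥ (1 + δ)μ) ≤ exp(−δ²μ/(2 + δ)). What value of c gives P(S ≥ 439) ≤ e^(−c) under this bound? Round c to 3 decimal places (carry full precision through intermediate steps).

Write 439 = (1 + δ)μ, so δ = 439/319.14 − 1 = 0.3755718…
Then the exponent is δ²μ/(2 + δ) = (439 − μ)² / (μ·(2 + δ)) = 18.949560.

18.950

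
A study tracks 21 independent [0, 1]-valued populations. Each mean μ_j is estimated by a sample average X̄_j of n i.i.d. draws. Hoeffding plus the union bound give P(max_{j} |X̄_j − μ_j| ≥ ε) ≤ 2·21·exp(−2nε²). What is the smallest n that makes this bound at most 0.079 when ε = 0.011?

Need 2·21·exp(−2nε²) ≤ 0.079, i.e. exp(−2nε²) ≤ 0.079/42.
So 2nε² ≥ ln(42/0.079) = 6.275977.
Hence n ≥ 6.275977/(2·0.011²) = 25933.789.
The smallest integer n is 25934.

25934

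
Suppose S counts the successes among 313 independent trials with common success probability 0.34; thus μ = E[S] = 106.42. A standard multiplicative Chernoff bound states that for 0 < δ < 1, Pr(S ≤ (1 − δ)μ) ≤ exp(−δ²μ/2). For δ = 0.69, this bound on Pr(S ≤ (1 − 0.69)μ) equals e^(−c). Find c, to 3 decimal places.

c = δ²μ/2 = 0.69²·106.42/2 = 25.3333.

25.333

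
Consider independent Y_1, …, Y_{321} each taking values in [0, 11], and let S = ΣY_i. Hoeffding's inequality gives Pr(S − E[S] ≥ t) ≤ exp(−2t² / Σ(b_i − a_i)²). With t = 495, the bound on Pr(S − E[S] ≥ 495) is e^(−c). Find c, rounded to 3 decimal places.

12.617

Σ(b_i − a_i)² = 321·(11)² = 38841.
c = 2t²/38841 = 2·495²/38841 = 12.6168.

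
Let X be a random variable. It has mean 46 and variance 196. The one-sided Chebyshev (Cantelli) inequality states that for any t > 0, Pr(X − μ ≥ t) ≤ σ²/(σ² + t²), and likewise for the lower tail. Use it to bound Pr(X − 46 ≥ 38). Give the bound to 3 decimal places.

Here σ² = 196 and t = 38, so σ² + t² = 1640.
Cantelli's bound: 196/1640 = 0.1195.

0.120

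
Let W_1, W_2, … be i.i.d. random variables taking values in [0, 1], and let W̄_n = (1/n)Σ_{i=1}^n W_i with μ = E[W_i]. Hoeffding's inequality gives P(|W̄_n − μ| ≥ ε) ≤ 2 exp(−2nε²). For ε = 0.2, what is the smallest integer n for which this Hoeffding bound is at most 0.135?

34

Require 2·exp(−2nε²) ≤ 0.135, i.e. 2nε² ≥ ln(2/0.135) = 2.695628.
So n ≥ 2.695628 / (2·0.2²) = 33.695.
The smallest integer n is 34.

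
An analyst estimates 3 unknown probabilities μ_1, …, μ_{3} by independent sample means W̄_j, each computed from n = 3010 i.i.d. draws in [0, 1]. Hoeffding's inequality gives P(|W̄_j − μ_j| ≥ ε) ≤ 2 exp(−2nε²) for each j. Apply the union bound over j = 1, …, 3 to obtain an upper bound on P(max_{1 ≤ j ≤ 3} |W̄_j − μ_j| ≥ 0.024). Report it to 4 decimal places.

0.1872

Per-experiment Hoeffding bound: 2·exp(−2·3010·0.024²) = 2·exp(−3.46752) = 0.062389.
Union bound over 3 events: 3·0.062389 = 0.18717.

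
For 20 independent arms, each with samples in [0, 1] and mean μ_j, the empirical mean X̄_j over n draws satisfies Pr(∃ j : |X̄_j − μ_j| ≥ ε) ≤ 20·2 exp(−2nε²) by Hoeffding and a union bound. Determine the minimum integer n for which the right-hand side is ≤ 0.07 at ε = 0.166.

116

Need 2·20·exp(−2nε²) ≤ 0.07, i.e. exp(−2nε²) ≤ 0.07/40.
So 2nε² ≥ ln(40/0.07) = 6.348139.
Hence n ≥ 6.348139/(2·0.166²) = 115.186.
The smallest integer n is 116.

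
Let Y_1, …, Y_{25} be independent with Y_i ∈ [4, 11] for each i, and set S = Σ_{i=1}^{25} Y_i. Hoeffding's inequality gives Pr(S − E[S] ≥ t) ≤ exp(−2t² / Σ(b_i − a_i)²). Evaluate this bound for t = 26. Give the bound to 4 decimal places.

Σ(b_i − a_i)² = 25·(7)² = 1225.
Exponent = 2·26²/1225 = 1.1037.
Bound = exp(−1.1037) = 0.33165.

0.3317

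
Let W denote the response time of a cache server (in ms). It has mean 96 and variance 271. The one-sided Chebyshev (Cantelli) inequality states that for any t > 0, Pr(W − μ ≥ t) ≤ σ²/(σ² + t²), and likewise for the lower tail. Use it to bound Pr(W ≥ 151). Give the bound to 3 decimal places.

0.082

Here σ² = 271 and t = 55, so σ² + t² = 3296.
Cantelli's bound: 271/3296 = 0.0822.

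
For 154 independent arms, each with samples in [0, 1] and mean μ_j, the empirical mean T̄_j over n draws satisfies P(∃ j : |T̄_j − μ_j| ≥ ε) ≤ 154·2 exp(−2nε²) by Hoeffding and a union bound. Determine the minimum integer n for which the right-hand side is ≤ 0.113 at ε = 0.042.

2243

Need 2·154·exp(−2nε²) ≤ 0.113, i.e. exp(−2nε²) ≤ 0.113/308.
So 2nε² ≥ ln(308/0.113) = 7.910467.
Hence n ≥ 7.910467/(2·0.042²) = 2242.196.
The smallest integer n is 2243.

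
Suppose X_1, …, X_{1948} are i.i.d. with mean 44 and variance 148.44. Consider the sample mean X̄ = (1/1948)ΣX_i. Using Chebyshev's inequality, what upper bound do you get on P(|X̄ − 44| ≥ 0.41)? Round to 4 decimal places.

0.4533

Var(X̄) = Var(X_i)/n = 148.44/1948 = 0.076201.
Chebyshev: P(|X̄ − 44| ≥ 0.41) ≤ Var(X̄)/(0.41)² = 148.44/(1948·0.41²) = 0.4533.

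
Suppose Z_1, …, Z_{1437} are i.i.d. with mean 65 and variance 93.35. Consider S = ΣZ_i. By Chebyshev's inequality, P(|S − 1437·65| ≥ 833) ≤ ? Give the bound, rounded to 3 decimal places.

0.193

Var(S) = n·Var(Z_i) = 1437·93.35 = 134143.95.
Chebyshev: P(|S − 1437·65| ≥ 833) ≤ Var(S)/833² = 134143.95/693889 = 0.1933.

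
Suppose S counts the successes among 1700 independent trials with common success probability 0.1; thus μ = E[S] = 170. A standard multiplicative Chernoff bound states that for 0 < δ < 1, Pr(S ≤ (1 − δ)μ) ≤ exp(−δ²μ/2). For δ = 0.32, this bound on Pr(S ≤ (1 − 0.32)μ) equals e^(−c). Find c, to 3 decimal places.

8.704

c = δ²μ/2 = 0.32²·170/2 = 8.7040.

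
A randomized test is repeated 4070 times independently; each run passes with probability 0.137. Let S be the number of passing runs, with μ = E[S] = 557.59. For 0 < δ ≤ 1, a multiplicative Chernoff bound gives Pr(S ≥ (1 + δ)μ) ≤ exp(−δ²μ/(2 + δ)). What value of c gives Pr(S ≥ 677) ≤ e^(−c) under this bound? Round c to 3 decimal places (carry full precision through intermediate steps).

Write 677 = (1 + δ)μ, so δ = 677/557.59 − 1 = 0.2141538…
Then the exponent is δ²μ/(2 + δ) = (677 − μ)² / (μ·(2 + δ)) = 11.549379.

11.549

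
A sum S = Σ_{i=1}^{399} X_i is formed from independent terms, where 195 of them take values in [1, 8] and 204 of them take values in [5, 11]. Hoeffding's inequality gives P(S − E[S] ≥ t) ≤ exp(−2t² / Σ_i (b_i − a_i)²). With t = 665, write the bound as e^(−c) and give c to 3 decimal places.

Σ(b_i − a_i)² = 195·7² + 204·6² = 16899.
c = 2t² / 16899 = 2·665² / 16899 = 52.3374.

52.337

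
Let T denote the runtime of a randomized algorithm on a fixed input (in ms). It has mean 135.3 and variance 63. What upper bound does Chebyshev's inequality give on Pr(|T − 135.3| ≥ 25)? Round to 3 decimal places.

0.101

Chebyshev: Pr(|T − μ| ≥ t) ≤ Var(T)/t².
Bound = 63 / 625 = 0.1008.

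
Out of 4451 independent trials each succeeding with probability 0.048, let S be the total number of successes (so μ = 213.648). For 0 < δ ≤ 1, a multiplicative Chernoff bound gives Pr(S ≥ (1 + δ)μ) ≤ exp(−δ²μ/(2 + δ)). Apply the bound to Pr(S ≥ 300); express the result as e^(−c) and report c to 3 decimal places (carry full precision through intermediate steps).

Write 300 = (1 + δ)μ, so δ = 300/213.648 − 1 = 0.4041788…
Then the exponent is δ²μ/(2 + δ) = (300 − μ)² / (μ·(2 + δ)) = 14.517078.

14.517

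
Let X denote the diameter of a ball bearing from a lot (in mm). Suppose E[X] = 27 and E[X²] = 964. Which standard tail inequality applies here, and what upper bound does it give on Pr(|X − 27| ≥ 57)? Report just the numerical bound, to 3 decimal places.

0.072

The first two moments determine the variance, so Chebyshev's inequality is the sharpest standard bound available.
Var(X) = E[X²] − (E[X])² = 964 − 729 = 235.
Chebyshev's inequality: Pr(|X − μ| ≥ t) ≤ Var(X)/t² = 235/3249 = 0.0723.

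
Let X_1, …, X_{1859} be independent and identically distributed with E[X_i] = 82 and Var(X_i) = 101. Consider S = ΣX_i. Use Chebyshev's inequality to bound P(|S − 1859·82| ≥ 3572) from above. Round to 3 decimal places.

Var(S) = n·Var(X_i) = 1859·101 = 187759.
Chebyshev: P(|S − 1859·82| ≥ 3572) ≤ Var(S)/3572² = 187759/12759184 = 0.0147.

0.015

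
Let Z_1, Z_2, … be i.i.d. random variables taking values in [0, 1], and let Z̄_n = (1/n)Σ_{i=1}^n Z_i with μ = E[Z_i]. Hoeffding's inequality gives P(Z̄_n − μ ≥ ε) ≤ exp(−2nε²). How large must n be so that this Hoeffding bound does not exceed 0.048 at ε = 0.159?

Require exp(−2nε²) ≤ 0.048, i.e. 2nε² ≥ ln(1/0.048) = 3.036554.
So n ≥ 3.036554 / (2·0.159²) = 60.056.
The smallest integer n is 61.

61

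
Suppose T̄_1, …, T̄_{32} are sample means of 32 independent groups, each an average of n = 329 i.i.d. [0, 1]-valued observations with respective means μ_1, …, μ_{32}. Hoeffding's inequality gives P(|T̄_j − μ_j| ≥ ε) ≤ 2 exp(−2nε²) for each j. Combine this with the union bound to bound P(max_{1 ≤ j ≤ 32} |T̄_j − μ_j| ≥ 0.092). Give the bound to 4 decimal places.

0.2440

Per-experiment Hoeffding bound: 2·exp(−2·329·0.092²) = 2·exp(−5.56931) = 0.0076262.
Union bound over 32 events: 32·0.0076262 = 0.24404.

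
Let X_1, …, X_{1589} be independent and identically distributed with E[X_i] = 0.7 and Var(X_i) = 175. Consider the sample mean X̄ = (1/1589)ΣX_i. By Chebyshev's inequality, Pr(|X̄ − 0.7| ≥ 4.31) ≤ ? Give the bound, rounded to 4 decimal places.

0.0059

Var(X̄) = Var(X_i)/n = 175/1589 = 0.11013.
Chebyshev: Pr(|X̄ − 0.7| ≥ 4.31) ≤ Var(X̄)/(4.31)² = 175/(1589·4.31²) = 0.0059.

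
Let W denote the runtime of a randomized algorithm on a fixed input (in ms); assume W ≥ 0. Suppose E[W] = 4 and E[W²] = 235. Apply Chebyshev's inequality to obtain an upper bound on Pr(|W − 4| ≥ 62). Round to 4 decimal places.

Var(W) = E[W²] − (E[W])² = 235 − 16 = 219.
Chebyshev's inequality: Pr(|W − μ| ≥ t) ≤ Var(W)/t² = 219/3844 = 0.0570.

0.0570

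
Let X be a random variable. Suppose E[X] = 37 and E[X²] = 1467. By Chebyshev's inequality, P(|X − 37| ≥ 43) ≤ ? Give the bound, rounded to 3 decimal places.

0.053

Var(X) = E[X²] − (E[X])² = 1467 − 1369 = 98.
Chebyshev's inequality: P(|X − μ| ≥ t) ≤ Var(X)/t² = 98/1849 = 0.0530.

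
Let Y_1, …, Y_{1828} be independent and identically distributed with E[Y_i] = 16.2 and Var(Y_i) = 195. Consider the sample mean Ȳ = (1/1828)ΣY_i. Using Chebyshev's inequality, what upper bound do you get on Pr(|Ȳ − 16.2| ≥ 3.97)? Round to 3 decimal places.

0.007

Var(Ȳ) = Var(Y_i)/n = 195/1828 = 0.10667.
Chebyshev: Pr(|Ȳ − 16.2| ≥ 3.97) ≤ Var(Ȳ)/(3.97)² = 195/(1828·3.97²) = 0.0068.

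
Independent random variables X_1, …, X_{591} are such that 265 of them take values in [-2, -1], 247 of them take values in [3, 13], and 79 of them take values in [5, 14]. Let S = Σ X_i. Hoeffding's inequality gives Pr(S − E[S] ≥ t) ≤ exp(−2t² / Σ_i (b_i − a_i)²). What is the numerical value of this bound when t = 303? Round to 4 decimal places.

0.0029

Σ(b_i − a_i)² = 265·1² + 247·10² + 79·9² = 31364.
Exponent = 2·303² / 31364 = 5.85442.
Bound = exp(−5.85442) = 0.00287.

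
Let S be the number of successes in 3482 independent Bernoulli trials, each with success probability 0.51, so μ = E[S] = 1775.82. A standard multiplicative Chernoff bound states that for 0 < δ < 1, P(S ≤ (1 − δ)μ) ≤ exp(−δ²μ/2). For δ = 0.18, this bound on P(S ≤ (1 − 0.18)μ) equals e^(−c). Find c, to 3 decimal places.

28.768

c = δ²μ/2 = 0.18²·1775.82/2 = 28.7683.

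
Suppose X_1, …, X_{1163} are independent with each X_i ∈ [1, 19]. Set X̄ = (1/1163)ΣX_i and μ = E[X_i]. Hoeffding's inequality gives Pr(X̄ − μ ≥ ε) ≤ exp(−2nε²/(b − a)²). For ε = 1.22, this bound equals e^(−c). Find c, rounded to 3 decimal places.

c = 2nε²/(b − a)² = 2·1163·1.22² / 18² = 10.6852.

10.685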